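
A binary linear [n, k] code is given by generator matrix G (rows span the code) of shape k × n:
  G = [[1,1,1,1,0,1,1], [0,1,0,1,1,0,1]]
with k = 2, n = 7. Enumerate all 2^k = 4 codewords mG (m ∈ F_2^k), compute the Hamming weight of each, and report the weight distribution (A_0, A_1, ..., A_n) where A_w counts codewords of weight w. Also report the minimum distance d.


Weight distribution: A_0 = 1, A_4 = 2, A_6 = 1. Minimum distance d = 4.

Enumerate all 2^2 = 4 messages m ∈ F_2^2.
For each, compute codeword c = mG in F_2^7, then tally its weight.
  m = 00 → c = 0000000, weight = 0.
  m = 10 → c = 1111011, weight = 6.
  m = 01 → c = 0101101, weight = 4.
  m = 11 → c = 1010110, weight = 4.
Tally weights:
  weight 0: 1 codewords.
  weight 4: 2 codewords.
  weight 6: 1 codewords.
Minimum distance d = smallest w > 0 with A_w > 0 = 4.
Sanity: Σ A_w = 4 = 2^2 = 4 ✓.


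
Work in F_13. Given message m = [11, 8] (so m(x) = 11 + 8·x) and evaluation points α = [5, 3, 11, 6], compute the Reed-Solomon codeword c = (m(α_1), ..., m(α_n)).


c = [12, 9, 8, 7]

Message polynomial: m(x) = 11 + 8·x (mod 13).
For each evaluation point α_i, compute m(α_i) mod 13:
  α_1 = 5: Horner steps 8 → 12, so m(5) = 12.
  α_2 = 3: Horner steps 8 → 9, so m(3) = 9.
  α_3 = 11: Horner steps 8 → 8, so m(11) = 8.
  α_4 = 6: Horner steps 8 → 7, so m(6) = 7.
Codeword c = [12, 9, 8, 7] ∈ F_13^4.


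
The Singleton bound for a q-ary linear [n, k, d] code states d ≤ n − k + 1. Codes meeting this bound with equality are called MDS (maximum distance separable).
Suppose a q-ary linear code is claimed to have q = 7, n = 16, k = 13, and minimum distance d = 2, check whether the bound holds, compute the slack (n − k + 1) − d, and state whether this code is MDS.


Singleton RHS = n − k + 1 = 4, slack = 2, bound satisfied, not MDS.

Singleton bound: d ≤ n − k + 1.
Here n = 16, k = 13, so n − k + 1 = 4.
Given d = 2, check d ≤ 4: YES.
Slack = (n − k + 1) − d = 2.
The code is NOT MDS (slack = 2 > 0).
Description: the claimed parameters are [16, 13, 2]_7; such a code would be non-MDS.


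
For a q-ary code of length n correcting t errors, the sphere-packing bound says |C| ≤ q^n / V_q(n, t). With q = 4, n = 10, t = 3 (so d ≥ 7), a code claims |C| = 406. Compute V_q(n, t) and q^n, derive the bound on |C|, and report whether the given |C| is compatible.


V_q(n, t) = 3676, q^n = 1048576, Hamming bound = 285, |C| = 406 > bound (violated).

Step 1: Compute V_q(n, t) = Σ_{j=0}^3 C(n, j) (q−1)^j.
  j = 0: C(10,0)·(3)^0 = 1·1 = 1.
  j = 1: C(10,1)·(3)^1 = 10·3 = 30.
  j = 2: C(10,2)·(3)^2 = 45·9 = 405.
  j = 3: C(10,3)·(3)^3 = 120·27 = 3240.
  V_q(n, t) = 1 + 30 + 405 + 3240 = 3676.
Step 2: q^n = 4^10 = 1048576.
Step 3: Hamming bound ⌊q^n / V_q(n,t)⌋ = ⌊1048576/3676⌋ = 285.
Step 4: Compare |C| = 406 to 285: violated.
The claimed |C| lies above the Hamming bound, so no 4-ary code of length 10 with d ≥ 7 can have 406 codewords.


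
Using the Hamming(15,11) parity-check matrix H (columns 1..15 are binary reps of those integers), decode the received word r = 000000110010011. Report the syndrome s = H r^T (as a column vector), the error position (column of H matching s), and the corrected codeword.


s = (0, 1, 0, 1)^T, error position = 5, corrected codeword c = 000010110010011

Compute s = H r^T mod 2 one row at a time:
  s_1 = 1 + 0 + 0 + 1 + 0 + 0 + 1 + 1 = 4 ≡ 0 (mod 2).
  s_2 = 0 + 0 + 0 + 1 + 0 + 0 + 1 + 1 = 3 ≡ 1 (mod 2).
  s_3 = 0 + 0 + 0 + 1 + 0 + 1 + 1 + 1 = 4 ≡ 0 (mod 2).
  s_4 = 0 + 0 + 0 + 1 + 0 + 1 + 0 + 1 = 3 ≡ 1 (mod 2).
s = (0, 1, 0, 1)^T — this equals column 5 of H (binary 0101), so error is at position 5.
Correct: flip bit 5 of r = 000000110010011 to get c = 000010110010011.


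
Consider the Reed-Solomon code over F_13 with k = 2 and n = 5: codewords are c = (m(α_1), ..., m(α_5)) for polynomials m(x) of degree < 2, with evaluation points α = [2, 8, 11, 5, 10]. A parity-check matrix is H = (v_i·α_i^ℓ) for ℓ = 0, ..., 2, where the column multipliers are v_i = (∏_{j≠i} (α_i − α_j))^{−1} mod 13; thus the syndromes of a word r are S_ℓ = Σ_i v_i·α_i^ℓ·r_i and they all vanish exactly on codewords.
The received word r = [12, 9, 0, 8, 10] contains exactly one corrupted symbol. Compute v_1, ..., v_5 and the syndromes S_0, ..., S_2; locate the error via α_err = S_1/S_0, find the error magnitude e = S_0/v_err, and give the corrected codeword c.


S = (11, 10, 2), error at position 2, error magnitude e = 5, c = [12, 4, 0, 8, 10].

Step 1: column multipliers v_i = (∏_{j≠i}(α_i − α_j))^{−1} mod 13.
  i = 1 (α = 2): (2−8)(2−11)(2−5)(2−10) = (−6)·(−9)·(−3)·(−8) = 1296 ≡ 9, so v_1 = 9^{−1} = 3 (mod 13).
  i = 2 (α = 8): (8−2)(8−11)(8−5)(8−10) = 6·(−3)·3·(−2) = 108 ≡ 4, so v_2 = 4^{−1} = 10 (mod 13).
  i = 3 (α = 11): (11−2)(11−8)(11−5)(11−10) = 9·3·6·1 = 162 ≡ 6, so v_3 = 6^{−1} = 11 (mod 13).
  i = 4 (α = 5): (5−2)(5−8)(5−11)(5−10) = 3·(−3)·(−6)·(−5) = −270 ≡ 3, so v_4 = 3^{−1} = 9 (mod 13).
  i = 5 (α = 10): (10−2)(10−8)(10−11)(10−5) = 8·2·(−1)·5 = −80 ≡ 11, so v_5 = 11^{−1} = 6 (mod 13).
  v = [3, 10, 11, 9, 6].
Step 2: syndromes of r = [12, 9, 0, 8, 10] (all sums mod 13).
  S_0 = Σ v_i r_i = 3·12 + 10·9 + 11·0 + 9·8 + 6·10 = 258 ≡ 11.
  S_1 = Σ v_i α_i r_i = 3·2·12 + 10·8·9 + 11·11·0 + 9·5·8 + 6·10·10 = 1752 ≡ 10.
  α_i^2 mod 13 = [4, 12, 4, 12, 9].
  S_2 = Σ v_i α_i^2 r_i = 3·4·12 + 10·12·9 + 11·4·0 + 9·12·8 + 6·9·10 = 2628 ≡ 2.
  S = (11, 10, 2) ≠ 0, so r is not a codeword (an error is present).
Step 3: locate the error. For a single error e at position i, S_ℓ = v_i·e·α_i^ℓ, so α_err = S_1/S_0.
  S_0^{−1} = 11^{−1} = 6 (mod 13), so α_err = 10·6 = 60 ≡ 8 = α_2. Error position i = 2.
  Consistency check: S_2/S_1 = 2·4 = 8 ≡ 8 = α_err ✓ (single-error assumption holds).
Step 4: error magnitude e = S_0/v_2 = S_0·∏_{j≠2}(α_2 − α_j) = 11·4 = 44 ≡ 5 (mod 13).
Step 5: correct position 2: c_2 = r_2 − e = 9 − 5 ≡ 4 (mod 13). Hence c = [12, 4, 0, 8, 10].
  Check: interpolating c through the α_i gives m(x) = 6 + 3·x (degree < 2) with m(α_i) = c_i for every i, so c is indeed a codeword.


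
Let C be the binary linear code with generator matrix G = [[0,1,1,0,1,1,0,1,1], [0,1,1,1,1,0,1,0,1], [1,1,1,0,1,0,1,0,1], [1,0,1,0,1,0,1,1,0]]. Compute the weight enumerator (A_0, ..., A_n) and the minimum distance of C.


Weight distribution: A_0 = 1, A_2 = 1, A_3 = 2, A_4 = 2, A_5 = 6, A_6 = 3, A_8 = 1. Minimum distance d = 2.

Enumerate all 2^4 = 16 messages m ∈ F_2^4.
For each, compute codeword c = mG in F_2^9, then tally its weight.
  m = 0000 → c = 000000000, weight = 0.
  m = 1000 → c = 011011011, weight = 6.
  m = 0100 → c = 011110101, weight = 6.
  m = 1100 → c = 000101110, weight = 4.
  m = 0010 → c = 111010101, weight = 6.
  m = 1010 → c = 100001110, weight = 4.
  m = 0110 → c = 100100000, weight = 2.
  m = 1110 → c = 111111011, weight = 8.
  m = 0001 → c = 101010110, weight = 5.
  m = 1001 → c = 110001101, weight = 5.
  m = 0101 → c = 110100011, weight = 5.
  m = 1101 → c = 101111000, weight = 5.
  m = 0011 → c = 010000011, weight = 3.
  m = 1011 → c = 001011000, weight = 3.
  m = 0111 → c = 001110110, weight = 5.
  m = 1111 → c = 010101101, weight = 5.
Tally weights:
  weight 0: 1 codewords.
  weight 2: 1 codewords.
  weight 3: 2 codewords.
  weight 4: 2 codewords.
  weight 5: 6 codewords.
  weight 6: 3 codewords.
  weight 8: 1 codewords.
Minimum distance d = smallest w > 0 with A_w > 0 = 2.
Sanity: Σ A_w = 16 = 2^4 = 16 ✓.


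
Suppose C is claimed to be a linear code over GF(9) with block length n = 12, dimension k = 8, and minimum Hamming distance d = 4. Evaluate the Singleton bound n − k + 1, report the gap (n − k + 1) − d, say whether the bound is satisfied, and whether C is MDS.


Singleton RHS = n − k + 1 = 5, slack = 1, bound satisfied, not MDS.

Singleton bound: d ≤ n − k + 1.
Here n = 12, k = 8, so n − k + 1 = 5.
Given d = 4, check d ≤ 5: YES.
Slack = (n − k + 1) − d = 1.
The code is NOT MDS (slack = 1 > 0).
Description: the claimed parameters are [12, 8, 4]_9; such a code would be non-MDS.


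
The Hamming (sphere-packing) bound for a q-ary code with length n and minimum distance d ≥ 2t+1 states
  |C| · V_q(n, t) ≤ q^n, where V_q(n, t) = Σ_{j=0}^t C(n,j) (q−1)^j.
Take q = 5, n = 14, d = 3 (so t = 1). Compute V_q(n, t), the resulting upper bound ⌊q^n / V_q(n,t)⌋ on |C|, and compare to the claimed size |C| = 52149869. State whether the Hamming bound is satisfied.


V_q(n, t) = 57, q^n = 6103515625, Hamming bound = 107079221, |C| = 52149869 ≤ bound (satisfied).

Step 1: Compute V_q(n, t) = Σ_{j=0}^1 C(n, j) (q−1)^j.
  j = 0: C(14,0)·(4)^0 = 1·1 = 1.
  j = 1: C(14,1)·(4)^1 = 14·4 = 56.
  V_q(n, t) = 1 + 56 = 57.
Step 2: q^n = 5^14 = 6103515625.
Step 3: Hamming bound ⌊q^n / V_q(n,t)⌋ = ⌊6103515625/57⌋ = 107079221.
Step 4: Compare |C| = 52149869 to 107079221: satisfied.
The claimed |C| lies below the Hamming bound.


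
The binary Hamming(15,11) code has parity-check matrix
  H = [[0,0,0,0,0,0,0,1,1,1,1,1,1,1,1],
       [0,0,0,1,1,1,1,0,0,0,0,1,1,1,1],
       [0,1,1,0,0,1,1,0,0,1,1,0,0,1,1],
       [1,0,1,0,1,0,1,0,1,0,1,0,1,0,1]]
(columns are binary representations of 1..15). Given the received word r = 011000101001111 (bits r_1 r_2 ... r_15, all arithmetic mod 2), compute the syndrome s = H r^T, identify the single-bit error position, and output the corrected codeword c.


s = (1, 1, 1, 1)^T, error position = 15, corrected codeword c = 011000101001110

Compute s = H r^T mod 2 one row at a time:
  s_1 = 0 + 1 + 0 + 0 + 1 + 1 + 1 + 1 = 5 ≡ 1 (mod 2).
  s_2 = 0 + 0 + 0 + 1 + 1 + 1 + 1 + 1 = 5 ≡ 1 (mod 2).
  s_3 = 1 + 1 + 0 + 1 + 0 + 0 + 1 + 1 = 5 ≡ 1 (mod 2).
  s_4 = 0 + 1 + 0 + 1 + 1 + 0 + 1 + 1 = 5 ≡ 1 (mod 2).
s = (1, 1, 1, 1)^T — this equals column 15 of H (binary 1111), so error is at position 15.
Correct: flip bit 15 of r = 011000101001111 to get c = 011000101001110.


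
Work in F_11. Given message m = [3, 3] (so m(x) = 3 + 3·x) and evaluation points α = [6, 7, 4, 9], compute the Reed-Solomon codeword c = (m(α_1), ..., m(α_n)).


c = [10, 2, 4, 8]

Message polynomial: m(x) = 3 + 3·x (mod 11).
For each evaluation point α_i, compute m(α_i) mod 11:
  α_1 = 6: Horner steps 3 → 10, so m(6) = 10.
  α_2 = 7: Horner steps 3 → 2, so m(7) = 2.
  α_3 = 4: Horner steps 3 → 4, so m(4) = 4.
  α_4 = 9: Horner steps 3 → 8, so m(9) = 8.
Codeword c = [10, 2, 4, 8] ∈ F_11^4.


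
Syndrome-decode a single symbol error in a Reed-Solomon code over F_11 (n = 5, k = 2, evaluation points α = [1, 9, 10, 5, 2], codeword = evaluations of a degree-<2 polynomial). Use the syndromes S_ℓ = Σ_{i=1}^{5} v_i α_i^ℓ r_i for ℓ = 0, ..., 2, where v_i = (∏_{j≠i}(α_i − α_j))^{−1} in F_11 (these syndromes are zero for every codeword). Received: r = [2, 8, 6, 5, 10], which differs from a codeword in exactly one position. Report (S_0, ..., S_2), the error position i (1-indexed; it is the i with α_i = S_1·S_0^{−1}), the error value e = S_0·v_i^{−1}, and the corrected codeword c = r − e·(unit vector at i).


S = (4, 8, 5), error at position 5, error magnitude e = 10, c = [2, 8, 6, 5, 0].

Step 1: column multipliers v_i = (∏_{j≠i}(α_i − α_j))^{−1} mod 11.
  i = 1 (α = 1): (1−9)(1−10)(1−5)(1−2) = (−8)·(−9)·(−4)·(−1) = 288 ≡ 2, so v_1 = 2^{−1} = 6 (mod 11).
  i = 2 (α = 9): (9−1)(9−10)(9−5)(9−2) = 8·(−1)·4·7 = −224 ≡ 7, so v_2 = 7^{−1} = 8 (mod 11).
  i = 3 (α = 10): (10−1)(10−9)(10−5)(10−2) = 9·1·5·8 = 360 ≡ 8, so v_3 = 8^{−1} = 7 (mod 11).
  i = 4 (α = 5): (5−1)(5−9)(5−10)(5−2) = 4·(−4)·(−5)·3 = 240 ≡ 9, so v_4 = 9^{−1} = 5 (mod 11).
  i = 5 (α = 2): (2−1)(2−9)(2−10)(2−5) = 1·(−7)·(−8)·(−3) = −168 ≡ 8, so v_5 = 8^{−1} = 7 (mod 11).
  v = [6, 8, 7, 5, 7].
Step 2: syndromes of r = [2, 8, 6, 5, 10] (all sums mod 11).
  S_0 = Σ v_i r_i = 6·2 + 8·8 + 7·6 + 5·5 + 7·10 = 213 ≡ 4.
  S_1 = Σ v_i α_i r_i = 6·1·2 + 8·9·8 + 7·10·6 + 5·5·5 + 7·2·10 = 1273 ≡ 8.
  α_i^2 mod 11 = [1, 4, 1, 3, 4].
  S_2 = Σ v_i α_i^2 r_i = 6·1·2 + 8·4·8 + 7·1·6 + 5·3·5 + 7·4·10 = 665 ≡ 5.
  S = (4, 8, 5) ≠ 0, so r is not a codeword (an error is present).
Step 3: locate the error. For a single error e at position i, S_ℓ = v_i·e·α_i^ℓ, so α_err = S_1/S_0.
  S_0^{−1} = 4^{−1} = 3 (mod 11), so α_err = 8·3 = 24 ≡ 2 = α_5. Error position i = 5.
  Consistency check: S_2/S_1 = 5·7 = 35 ≡ 2 = α_err ✓ (single-error assumption holds).
Step 4: error magnitude e = S_0/v_5 = S_0·∏_{j≠5}(α_5 − α_j) = 4·8 = 32 ≡ 10 (mod 11).
Step 5: correct position 5: c_5 = r_5 − e = 10 − 10 ≡ 0 (mod 11). Hence c = [2, 8, 6, 5, 0].
  Check: interpolating c through the α_i gives m(x) = 4 + 9·x (degree < 2) with m(α_i) = c_i for every i, so c is indeed a codeword.


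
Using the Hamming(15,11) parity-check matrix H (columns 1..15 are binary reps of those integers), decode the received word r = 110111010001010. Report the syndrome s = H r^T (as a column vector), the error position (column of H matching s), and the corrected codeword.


s = (1, 1, 1, 0)^T, error position = 14, corrected codeword c = 110111010001000

Compute s = H r^T mod 2 one row at a time:
  s_1 = 1 + 0 + 0 + 0 + 1 + 0 + 1 + 0 = 3 ≡ 1 (mod 2).
  s_2 = 1 + 1 + 1 + 0 + 1 + 0 + 1 + 0 = 5 ≡ 1 (mod 2).
  s_3 = 1 + 0 + 1 + 0 + 0 + 0 + 1 + 0 = 3 ≡ 1 (mod 2).
  s_4 = 1 + 0 + 1 + 0 + 0 + 0 + 0 + 0 = 2 ≡ 0 (mod 2).
s = (1, 1, 1, 0)^T — this equals column 14 of H (binary 1110), so error is at position 14.
Correct: flip bit 14 of r = 110111010001010 to get c = 110111010001000.


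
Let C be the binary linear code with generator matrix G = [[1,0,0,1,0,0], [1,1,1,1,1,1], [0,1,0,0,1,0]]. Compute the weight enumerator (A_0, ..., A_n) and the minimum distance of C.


Weight distribution: A_0 = 1, A_2 = 3, A_4 = 3, A_6 = 1. Minimum distance d = 2.

Enumerate all 2^3 = 8 messages m ∈ F_2^3.
For each, compute codeword c = mG in F_2^6, then tally its weight.
  m = 000 → c = 000000, weight = 0.
  m = 100 → c = 100100, weight = 2.
  m = 010 → c = 111111, weight = 6.
  m = 110 → c = 011011, weight = 4.
  m = 001 → c = 010010, weight = 2.
  m = 101 → c = 110110, weight = 4.
  m = 011 → c = 101101, weight = 4.
  m = 111 → c = 001001, weight = 2.
Tally weights:
  weight 0: 1 codewords.
  weight 2: 3 codewords.
  weight 4: 3 codewords.
  weight 6: 1 codewords.
Minimum distance d = smallest w > 0 with A_w > 0 = 2.
Sanity: Σ A_w = 8 = 2^3 = 8 ✓.


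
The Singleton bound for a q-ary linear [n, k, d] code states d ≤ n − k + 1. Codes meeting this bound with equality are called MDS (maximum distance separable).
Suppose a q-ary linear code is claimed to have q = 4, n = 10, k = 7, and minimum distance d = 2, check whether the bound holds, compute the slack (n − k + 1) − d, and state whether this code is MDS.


Singleton RHS = n − k + 1 = 4, slack = 2, bound satisfied, not MDS.

Singleton bound: d ≤ n − k + 1.
Here n = 10, k = 7, so n − k + 1 = 4.
Given d = 2, check d ≤ 4: YES.
Slack = (n − k + 1) − d = 2.
The code is NOT MDS (slack = 2 > 0).
Description: the claimed parameters are [10, 7, 2]_4; such a code would be non-MDS.


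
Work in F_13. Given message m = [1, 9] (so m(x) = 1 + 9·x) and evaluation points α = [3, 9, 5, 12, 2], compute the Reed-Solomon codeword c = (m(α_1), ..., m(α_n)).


c = [2, 4, 7, 5, 6]

Message polynomial: m(x) = 1 + 9·x (mod 13).
For each evaluation point α_i, compute m(α_i) mod 13:
  α_1 = 3: Horner steps 9 → 2, so m(3) = 2.
  α_2 = 9: Horner steps 9 → 4, so m(9) = 4.
  α_3 = 5: Horner steps 9 → 7, so m(5) = 7.
  α_4 = 12: Horner steps 9 → 5, so m(12) = 5.
  α_5 = 2: Horner steps 9 → 6, so m(2) = 6.
Codeword c = [2, 4, 7, 5, 6] ∈ F_13^5.


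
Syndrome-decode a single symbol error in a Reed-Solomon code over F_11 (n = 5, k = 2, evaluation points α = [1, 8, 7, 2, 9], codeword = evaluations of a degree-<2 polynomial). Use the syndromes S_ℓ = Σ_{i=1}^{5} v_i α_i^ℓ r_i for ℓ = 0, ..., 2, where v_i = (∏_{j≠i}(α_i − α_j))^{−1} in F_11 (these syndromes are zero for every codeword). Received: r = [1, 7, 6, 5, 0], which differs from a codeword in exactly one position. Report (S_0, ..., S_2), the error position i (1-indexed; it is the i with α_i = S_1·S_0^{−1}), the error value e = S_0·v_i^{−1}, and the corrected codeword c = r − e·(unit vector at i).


S = (5, 2, 3), error at position 3, error magnitude e = 3, c = [1, 7, 3, 5, 0].

Step 1: column multipliers v_i = (∏_{j≠i}(α_i − α_j))^{−1} mod 11.
  i = 1 (α = 1): (1−8)(1−7)(1−2)(1−9) = (−7)·(−6)·(−1)·(−8) = 336 ≡ 6, so v_1 = 6^{−1} = 2 (mod 11).
  i = 2 (α = 8): (8−1)(8−7)(8−2)(8−9) = 7·1·6·(−1) = −42 ≡ 2, so v_2 = 2^{−1} = 6 (mod 11).
  i = 3 (α = 7): (7−1)(7−8)(7−2)(7−9) = 6·(−1)·5·(−2) = 60 ≡ 5, so v_3 = 5^{−1} = 9 (mod 11).
  i = 4 (α = 2): (2−1)(2−8)(2−7)(2−9) = 1·(−6)·(−5)·(−7) = −210 ≡ 10, so v_4 = 10^{−1} = 10 (mod 11).
  i = 5 (α = 9): (9−1)(9−8)(9−7)(9−2) = 8·1·2·7 = 112 ≡ 2, so v_5 = 2^{−1} = 6 (mod 11).
  v = [2, 6, 9, 10, 6].
Step 2: syndromes of r = [1, 7, 6, 5, 0] (all sums mod 11).
  S_0 = Σ v_i r_i = 2·1 + 6·7 + 9·6 + 10·5 + 6·0 = 148 ≡ 5.
  S_1 = Σ v_i α_i r_i = 2·1·1 + 6·8·7 + 9·7·6 + 10·2·5 + 6·9·0 = 816 ≡ 2.
  α_i^2 mod 11 = [1, 9, 5, 4, 4].
  S_2 = Σ v_i α_i^2 r_i = 2·1·1 + 6·9·7 + 9·5·6 + 10·4·5 + 6·4·0 = 850 ≡ 3.
  S = (5, 2, 3) ≠ 0, so r is not a codeword (an error is present).
Step 3: locate the error. For a single error e at position i, S_ℓ = v_i·e·α_i^ℓ, so α_err = S_1/S_0.
  S_0^{−1} = 5^{−1} = 9 (mod 11), so α_err = 2·9 = 18 ≡ 7 = α_3. Error position i = 3.
  Consistency check: S_2/S_1 = 3·6 = 18 ≡ 7 = α_err ✓ (single-error assumption holds).
Step 4: error magnitude e = S_0/v_3 = S_0·∏_{j≠3}(α_3 − α_j) = 5·5 = 25 ≡ 3 (mod 11).
Step 5: correct position 3: c_3 = r_3 − e = 6 − 3 ≡ 3 (mod 11). Hence c = [1, 7, 3, 5, 0].
  Check: interpolating c through the α_i gives m(x) = 8 + 4·x (degree < 2) with m(α_i) = c_i for every i, so c is indeed a codeword.


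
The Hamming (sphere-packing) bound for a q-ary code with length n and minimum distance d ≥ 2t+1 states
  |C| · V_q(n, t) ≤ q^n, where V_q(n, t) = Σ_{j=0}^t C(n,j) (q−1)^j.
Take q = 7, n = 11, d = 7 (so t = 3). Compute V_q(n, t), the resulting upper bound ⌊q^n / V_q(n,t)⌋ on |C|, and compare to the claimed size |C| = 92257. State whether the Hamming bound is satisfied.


V_q(n, t) = 37687, q^n = 1977326743, Hamming bound = 52467, |C| = 92257 > bound (violated).

Step 1: Compute V_q(n, t) = Σ_{j=0}^3 C(n, j) (q−1)^j.
  j = 0: C(11,0)·(6)^0 = 1·1 = 1.
  j = 1: C(11,1)·(6)^1 = 11·6 = 66.
  j = 2: C(11,2)·(6)^2 = 55·36 = 1980.
  j = 3: C(11,3)·(6)^3 = 165·216 = 35640.
  V_q(n, t) = 1 + 66 + 1980 + 35640 = 37687.
Step 2: q^n = 7^11 = 1977326743.
Step 3: Hamming bound ⌊q^n / V_q(n,t)⌋ = ⌊1977326743/37687⌋ = 52467.
Step 4: Compare |C| = 92257 to 52467: violated.
The claimed |C| lies above the Hamming bound, so no 7-ary code of length 11 with d ≥ 7 can have 92257 codewords.


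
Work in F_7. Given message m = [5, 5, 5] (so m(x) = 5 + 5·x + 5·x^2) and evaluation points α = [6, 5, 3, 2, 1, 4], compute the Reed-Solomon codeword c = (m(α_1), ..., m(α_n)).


c = [5, 1, 2, 0, 1, 0]

Message polynomial: m(x) = 5 + 5·x + 5·x^2 (mod 7).
For each evaluation point α_i, compute m(α_i) mod 7:
  α_1 = 6: Horner steps 5 → 0 → 5, so m(6) = 5.
  α_2 = 5: Horner steps 5 → 2 → 1, so m(5) = 1.
  α_3 = 3: Horner steps 5 → 6 → 2, so m(3) = 2.
  α_4 = 2: Horner steps 5 → 1 → 0, so m(2) = 0.
  α_5 = 1: Horner steps 5 → 3 → 1, so m(1) = 1.
  α_6 = 4: Horner steps 5 → 4 → 0, so m(4) = 0.
Codeword c = [5, 1, 2, 0, 1, 0] ∈ F_7^6.


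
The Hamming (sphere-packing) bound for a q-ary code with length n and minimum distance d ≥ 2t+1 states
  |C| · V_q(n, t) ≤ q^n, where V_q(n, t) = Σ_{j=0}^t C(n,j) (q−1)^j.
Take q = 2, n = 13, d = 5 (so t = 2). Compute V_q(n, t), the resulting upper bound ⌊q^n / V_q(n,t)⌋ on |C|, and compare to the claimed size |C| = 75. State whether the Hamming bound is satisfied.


V_q(n, t) = 92, q^n = 8192, Hamming bound = 89, |C| = 75 ≤ bound (satisfied).

Step 1: Compute V_q(n, t) = Σ_{j=0}^2 C(n, j) (q−1)^j.
  j = 0: C(13,0)·(1)^0 = 1·1 = 1.
  j = 1: C(13,1)·(1)^1 = 13·1 = 13.
  j = 2: C(13,2)·(1)^2 = 78·1 = 78.
  V_q(n, t) = 1 + 13 + 78 = 92.
Step 2: q^n = 2^13 = 8192.
Step 3: Hamming bound ⌊q^n / V_q(n,t)⌋ = ⌊8192/92⌋ = 89.
Step 4: Compare |C| = 75 to 89: satisfied.
The claimed |C| lies below the Hamming bound.


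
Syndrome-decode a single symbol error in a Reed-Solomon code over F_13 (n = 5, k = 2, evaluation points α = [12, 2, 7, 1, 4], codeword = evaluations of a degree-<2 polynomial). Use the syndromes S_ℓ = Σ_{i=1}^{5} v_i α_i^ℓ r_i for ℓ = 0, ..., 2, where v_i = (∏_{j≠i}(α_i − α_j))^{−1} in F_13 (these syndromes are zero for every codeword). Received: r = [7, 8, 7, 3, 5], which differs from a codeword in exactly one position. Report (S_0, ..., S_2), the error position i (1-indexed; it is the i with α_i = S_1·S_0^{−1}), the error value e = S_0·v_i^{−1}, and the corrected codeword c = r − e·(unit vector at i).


S = (11, 2, 11), error at position 1, error magnitude e = 1, c = [6, 8, 7, 3, 5].

Step 1: column multipliers v_i = (∏_{j≠i}(α_i − α_j))^{−1} mod 13.
  i = 1 (α = 12): (12−2)(12−7)(12−1)(12−4) = 10·5·11·8 = 4400 ≡ 6, so v_1 = 6^{−1} = 11 (mod 13).
  i = 2 (α = 2): (2−12)(2−7)(2−1)(2−4) = (−10)·(−5)·1·(−2) = −100 ≡ 4, so v_2 = 4^{−1} = 10 (mod 13).
  i = 3 (α = 7): (7−12)(7−2)(7−1)(7−4) = (−5)·5·6·3 = −450 ≡ 5, so v_3 = 5^{−1} = 8 (mod 13).
  i = 4 (α = 1): (1−12)(1−2)(1−7)(1−4) = (−11)·(−1)·(−6)·(−3) = 198 ≡ 3, so v_4 = 3^{−1} = 9 (mod 13).
  i = 5 (α = 4): (4−12)(4−2)(4−7)(4−1) = (−8)·2·(−3)·3 = 144 ≡ 1, so v_5 = 1^{−1} = 1 (mod 13).
  v = [11, 10, 8, 9, 1].
Step 2: syndromes of r = [7, 8, 7, 3, 5] (all sums mod 13).
  S_0 = Σ v_i r_i = 11·7 + 10·8 + 8·7 + 9·3 + 1·5 = 245 ≡ 11.
  S_1 = Σ v_i α_i r_i = 11·12·7 + 10·2·8 + 8·7·7 + 9·1·3 + 1·4·5 = 1523 ≡ 2.
  α_i^2 mod 13 = [1, 4, 10, 1, 3].
  S_2 = Σ v_i α_i^2 r_i = 11·1·7 + 10·4·8 + 8·10·7 + 9·1·3 + 1·3·5 = 999 ≡ 11.
  S = (11, 2, 11) ≠ 0, so r is not a codeword (an error is present).
Step 3: locate the error. For a single error e at position i, S_ℓ = v_i·e·α_i^ℓ, so α_err = S_1/S_0.
  S_0^{−1} = 11^{−1} = 6 (mod 13), so α_err = 2·6 = 12 ≡ 12 = α_1. Error position i = 1.
  Consistency check: S_2/S_1 = 11·7 = 77 ≡ 12 = α_err ✓ (single-error assumption holds).
Step 4: error magnitude e = S_0/v_1 = S_0·∏_{j≠1}(α_1 − α_j) = 11·6 = 66 ≡ 1 (mod 13).
Step 5: correct position 1: c_1 = r_1 − e = 7 − 1 ≡ 6 (mod 13). Hence c = [6, 8, 7, 3, 5].
  Check: interpolating c through the α_i gives m(x) = 11 + 5·x (degree < 2) with m(α_i) = c_i for every i, so c is indeed a codeword.


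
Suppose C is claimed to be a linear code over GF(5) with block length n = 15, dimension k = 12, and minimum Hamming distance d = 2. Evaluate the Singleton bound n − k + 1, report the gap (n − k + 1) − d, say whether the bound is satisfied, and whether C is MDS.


Singleton RHS = n − k + 1 = 4, slack = 2, bound satisfied, not MDS.

Singleton bound: d ≤ n − k + 1.
Here n = 15, k = 12, so n − k + 1 = 4.
Given d = 2, check d ≤ 4: YES.
Slack = (n − k + 1) − d = 2.
The code is NOT MDS (slack = 2 > 0).
Description: the claimed parameters are [15, 12, 2]_5; such a code would be non-MDS.


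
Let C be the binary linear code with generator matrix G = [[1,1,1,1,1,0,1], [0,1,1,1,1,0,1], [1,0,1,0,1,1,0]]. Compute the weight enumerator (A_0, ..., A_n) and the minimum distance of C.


Weight distribution: A_0 = 1, A_1 = 1, A_3 = 1, A_4 = 2, A_5 = 2, A_6 = 1. Minimum distance d = 1.

Enumerate all 2^3 = 8 messages m ∈ F_2^3.
For each, compute codeword c = mG in F_2^7, then tally its weight.
  m = 000 → c = 0000000, weight = 0.
  m = 100 → c = 1111101, weight = 6.
  m = 010 → c = 0111101, weight = 5.
  m = 110 → c = 1000000, weight = 1.
  m = 001 → c = 1010110, weight = 4.
  m = 101 → c = 0101011, weight = 4.
  m = 011 → c = 1101011, weight = 5.
  m = 111 → c = 0010110, weight = 3.
Tally weights:
  weight 0: 1 codewords.
  weight 1: 1 codewords.
  weight 3: 1 codewords.
  weight 4: 2 codewords.
  weight 5: 2 codewords.
  weight 6: 1 codewords.
Minimum distance d = smallest w > 0 with A_w > 0 = 1.
Sanity: Σ A_w = 8 = 2^3 = 8 ✓.


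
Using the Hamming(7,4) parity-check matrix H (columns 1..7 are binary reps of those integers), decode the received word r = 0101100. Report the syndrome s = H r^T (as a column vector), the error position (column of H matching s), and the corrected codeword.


s = (0, 1, 1)^T, error position = 3, corrected codeword c = 0111100

Compute s = H r^T mod 2 one row at a time:
  s_1 = 1 + 1 + 0 + 0 = 2 ≡ 0 (mod 2).
  s_2 = 1 + 0 + 0 + 0 = 1 ≡ 1 (mod 2).
  s_3 = 0 + 0 + 1 + 0 = 1 ≡ 1 (mod 2).
s = (0, 1, 1)^T — this equals column 3 of H (binary 011), so error is at position 3.
Correct: flip bit 3 of r = 0101100 to get c = 0111100.


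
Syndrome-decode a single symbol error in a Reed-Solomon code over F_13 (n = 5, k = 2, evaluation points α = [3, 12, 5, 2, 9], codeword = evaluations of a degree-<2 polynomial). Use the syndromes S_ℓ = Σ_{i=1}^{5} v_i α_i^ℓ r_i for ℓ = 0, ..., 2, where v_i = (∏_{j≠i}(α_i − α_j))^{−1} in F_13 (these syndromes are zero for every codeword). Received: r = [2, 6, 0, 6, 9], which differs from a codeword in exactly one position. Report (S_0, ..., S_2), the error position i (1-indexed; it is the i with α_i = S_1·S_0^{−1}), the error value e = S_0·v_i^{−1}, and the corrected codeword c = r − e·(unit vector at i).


S = (8, 3, 6), error at position 4, error magnitude e = 3, c = [2, 6, 0, 3, 9].

Step 1: column multipliers v_i = (∏_{j≠i}(α_i − α_j))^{−1} mod 13.
  i = 1 (α = 3): (3−12)(3−5)(3−2)(3−9) = (−9)·(−2)·1·(−6) = −108 ≡ 9, so v_1 = 9^{−1} = 3 (mod 13).
  i = 2 (α = 12): (12−3)(12−5)(12−2)(12−9) = 9·7·10·3 = 1890 ≡ 5, so v_2 = 5^{−1} = 8 (mod 13).
  i = 3 (α = 5): (5−3)(5−12)(5−2)(5−9) = 2·(−7)·3·(−4) = 168 ≡ 12, so v_3 = 12^{−1} = 12 (mod 13).
  i = 4 (α = 2): (2−3)(2−12)(2−5)(2−9) = (−1)·(−10)·(−3)·(−7) = 210 ≡ 2, so v_4 = 2^{−1} = 7 (mod 13).
  i = 5 (α = 9): (9−3)(9−12)(9−5)(9−2) = 6·(−3)·4·7 = −504 ≡ 3, so v_5 = 3^{−1} = 9 (mod 13).
  v = [3, 8, 12, 7, 9].
Step 2: syndromes of r = [2, 6, 0, 6, 9] (all sums mod 13).
  S_0 = Σ v_i r_i = 3·2 + 8·6 + 12·0 + 7·6 + 9·9 = 177 ≡ 8.
  S_1 = Σ v_i α_i r_i = 3·3·2 + 8·12·6 + 12·5·0 + 7·2·6 + 9·9·9 = 1407 ≡ 3.
  α_i^2 mod 13 = [9, 1, 12, 4, 3].
  S_2 = Σ v_i α_i^2 r_i = 3·9·2 + 8·1·6 + 12·12·0 + 7·4·6 + 9·3·9 = 513 ≡ 6.
  S = (8, 3, 6) ≠ 0, so r is not a codeword (an error is present).
Step 3: locate the error. For a single error e at position i, S_ℓ = v_i·e·α_i^ℓ, so α_err = S_1/S_0.
  S_0^{−1} = 8^{−1} = 5 (mod 13), so α_err = 3·5 = 15 ≡ 2 = α_4. Error position i = 4.
  Consistency check: S_2/S_1 = 6·9 = 54 ≡ 2 = α_err ✓ (single-error assumption holds).
Step 4: error magnitude e = S_0/v_4 = S_0·∏_{j≠4}(α_4 − α_j) = 8·2 = 16 ≡ 3 (mod 13).
Step 5: correct position 4: c_4 = r_4 − e = 6 − 3 ≡ 3 (mod 13). Hence c = [2, 6, 0, 3, 9].
  Check: interpolating c through the α_i gives m(x) = 5 + 12·x (degree < 2) with m(α_i) = c_i for every i, so c is indeed a codeword.


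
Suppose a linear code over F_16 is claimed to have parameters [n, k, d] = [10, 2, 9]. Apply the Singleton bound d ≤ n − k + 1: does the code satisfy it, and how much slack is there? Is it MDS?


Singleton RHS = n − k + 1 = 9, slack = 0, bound satisfied, MDS.

Singleton bound: d ≤ n − k + 1.
Here n = 10, k = 2, so n − k + 1 = 9.
Given d = 9, check d ≤ 9: YES.
Slack = (n − k + 1) − d = 0.
The code is MDS (slack = 0).
Description: the claimed parameters are [10, 2, 9]_16; such a code would be MDS (meets Singleton bound).


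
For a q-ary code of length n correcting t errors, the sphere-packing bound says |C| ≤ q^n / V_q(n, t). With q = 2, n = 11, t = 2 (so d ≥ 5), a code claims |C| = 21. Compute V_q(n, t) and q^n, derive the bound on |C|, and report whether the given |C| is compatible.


V_q(n, t) = 67, q^n = 2048, Hamming bound = 30, |C| = 21 ≤ bound (satisfied).

Step 1: Compute V_q(n, t) = Σ_{j=0}^2 C(n, j) (q−1)^j.
  j = 0: C(11,0)·(1)^0 = 1·1 = 1.
  j = 1: C(11,1)·(1)^1 = 11·1 = 11.
  j = 2: C(11,2)·(1)^2 = 55·1 = 55.
  V_q(n, t) = 1 + 11 + 55 = 67.
Step 2: q^n = 2^11 = 2048.
Step 3: Hamming bound ⌊q^n / V_q(n,t)⌋ = ⌊2048/67⌋ = 30.
Step 4: Compare |C| = 21 to 30: satisfied.
The claimed |C| lies below the Hamming bound.


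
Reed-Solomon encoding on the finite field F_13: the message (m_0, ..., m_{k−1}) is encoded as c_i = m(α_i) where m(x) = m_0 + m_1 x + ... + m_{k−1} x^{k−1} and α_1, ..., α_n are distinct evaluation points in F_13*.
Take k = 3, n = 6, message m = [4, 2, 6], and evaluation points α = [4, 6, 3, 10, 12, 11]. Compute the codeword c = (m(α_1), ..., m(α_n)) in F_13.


c = [4, 11, 12, 0, 8, 11]

Message polynomial: m(x) = 4 + 2·x + 6·x^2 (mod 13).
For each evaluation point α_i, compute m(α_i) mod 13:
  α_1 = 4: Horner steps 6 → 0 → 4, so m(4) = 4.
  α_2 = 6: Horner steps 6 → 12 → 11, so m(6) = 11.
  α_3 = 3: Horner steps 6 → 7 → 12, so m(3) = 12.
  α_4 = 10: Horner steps 6 → 10 → 0, so m(10) = 0.
  α_5 = 12: Horner steps 6 → 9 → 8, so m(12) = 8.
  α_6 = 11: Horner steps 6 → 3 → 11, so m(11) = 11.
Codeword c = [4, 11, 12, 0, 8, 11] ∈ F_13^6.


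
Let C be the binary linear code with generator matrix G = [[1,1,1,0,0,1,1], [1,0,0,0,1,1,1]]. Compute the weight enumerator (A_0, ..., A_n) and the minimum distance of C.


Weight distribution: A_0 = 1, A_3 = 1, A_4 = 1, A_5 = 1. Minimum distance d = 3.

Enumerate all 2^2 = 4 messages m ∈ F_2^2.
For each, compute codeword c = mG in F_2^7, then tally its weight.
  m = 00 → c = 0000000, weight = 0.
  m = 10 → c = 1110011, weight = 5.
  m = 01 → c = 1000111, weight = 4.
  m = 11 → c = 0110100, weight = 3.
Tally weights:
  weight 0: 1 codewords.
  weight 3: 1 codewords.
  weight 4: 1 codewords.
  weight 5: 1 codewords.
Minimum distance d = smallest w > 0 with A_w > 0 = 3.
Sanity: Σ A_w = 4 = 2^2 = 4 ✓.


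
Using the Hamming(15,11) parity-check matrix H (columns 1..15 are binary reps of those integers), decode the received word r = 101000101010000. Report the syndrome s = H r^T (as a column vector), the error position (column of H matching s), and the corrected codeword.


s = (0, 1, 1, 1)^T, error position = 7, corrected codeword c = 101000001010000

Compute s = H r^T mod 2 one row at a time:
  s_1 = 0 + 1 + 0 + 1 + 0 + 0 + 0 + 0 = 2 ≡ 0 (mod 2).
  s_2 = 0 + 0 + 0 + 1 + 0 + 0 + 0 + 0 = 1 ≡ 1 (mod 2).
  s_3 = 0 + 1 + 0 + 1 + 0 + 1 + 0 + 0 = 3 ≡ 1 (mod 2).
  s_4 = 1 + 1 + 0 + 1 + 1 + 1 + 0 + 0 = 5 ≡ 1 (mod 2).
s = (0, 1, 1, 1)^T — this equals column 7 of H (binary 0111), so error is at position 7.
Correct: flip bit 7 of r = 101000101010000 to get c = 101000001010000.


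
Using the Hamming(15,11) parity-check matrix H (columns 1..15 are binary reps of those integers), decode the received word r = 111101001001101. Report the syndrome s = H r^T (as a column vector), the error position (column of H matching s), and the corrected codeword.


s = (0, 1, 0, 1)^T, error position = 5, corrected codeword c = 111111001001101

Compute s = H r^T mod 2 one row at a time:
  s_1 = 0 + 1 + 0 + 0 + 1 + 1 + 0 + 1 = 4 ≡ 0 (mod 2).
  s_2 = 1 + 0 + 1 + 0 + 1 + 1 + 0 + 1 = 5 ≡ 1 (mod 2).
  s_3 = 1 + 1 + 1 + 0 + 0 + 0 + 0 + 1 = 4 ≡ 0 (mod 2).
  s_4 = 1 + 1 + 0 + 0 + 1 + 0 + 1 + 1 = 5 ≡ 1 (mod 2).
s = (0, 1, 0, 1)^T — this equals column 5 of H (binary 0101), so error is at position 5.
Correct: flip bit 5 of r = 111101001001101 to get c = 111111001001101.


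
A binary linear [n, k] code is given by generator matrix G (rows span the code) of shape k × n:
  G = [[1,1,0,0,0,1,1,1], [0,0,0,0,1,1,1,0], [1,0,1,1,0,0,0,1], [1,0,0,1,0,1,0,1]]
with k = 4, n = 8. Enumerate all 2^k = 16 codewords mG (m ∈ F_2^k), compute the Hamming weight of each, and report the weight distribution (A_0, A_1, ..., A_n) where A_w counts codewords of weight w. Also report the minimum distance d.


Weight distribution: A_0 = 1, A_2 = 1, A_3 = 3, A_4 = 5, A_5 = 4, A_6 = 1, A_7 = 1. Minimum distance d = 2.

Enumerate all 2^4 = 16 messages m ∈ F_2^4.
For each, compute codeword c = mG in F_2^8, then tally its weight.
  m = 0000 → c = 00000000, weight = 0.
  m = 1000 → c = 11000111, weight = 5.
  m = 0100 → c = 00001110, weight = 3.
  m = 1100 → c = 11001001, weight = 4.
  m = 0010 → c = 10110001, weight = 4.
  m = 1010 → c = 01110110, weight = 5.
  m = 0110 → c = 10111111, weight = 7.
  m = 1110 → c = 01111000, weight = 4.
  m = 0001 → c = 10010101, weight = 4.
  m = 1001 → c = 01010010, weight = 3.
  m = 0101 → c = 10011011, weight = 5.
  m = 1101 → c = 01011100, weight = 4.
  m = 0011 → c = 00100100, weight = 2.
  m = 1011 → c = 11100011, weight = 5.
  m = 0111 → c = 00101010, weight = 3.
  m = 1111 → c = 11101101, weight = 6.
Tally weights:
  weight 0: 1 codewords.
  weight 2: 1 codewords.
  weight 3: 3 codewords.
  weight 4: 5 codewords.
  weight 5: 4 codewords.
  weight 6: 1 codewords.
  weight 7: 1 codewords.
Minimum distance d = smallest w > 0 with A_w > 0 = 2.
Sanity: Σ A_w = 16 = 2^4 = 16 ✓.


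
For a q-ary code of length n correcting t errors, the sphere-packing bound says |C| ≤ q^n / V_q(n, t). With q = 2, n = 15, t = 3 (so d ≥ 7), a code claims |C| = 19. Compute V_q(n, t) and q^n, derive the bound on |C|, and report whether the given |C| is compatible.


V_q(n, t) = 576, q^n = 32768, Hamming bound = 56, |C| = 19 ≤ bound (satisfied).

Step 1: Compute V_q(n, t) = Σ_{j=0}^3 C(n, j) (q−1)^j.
  j = 0: C(15,0)·(1)^0 = 1·1 = 1.
  j = 1: C(15,1)·(1)^1 = 15·1 = 15.
  j = 2: C(15,2)·(1)^2 = 105·1 = 105.
  j = 3: C(15,3)·(1)^3 = 455·1 = 455.
  V_q(n, t) = 1 + 15 + 105 + 455 = 576.
Step 2: q^n = 2^15 = 32768.
Step 3: Hamming bound ⌊q^n / V_q(n,t)⌋ = ⌊32768/576⌋ = 56.
Step 4: Compare |C| = 19 to 56: satisfied.
The claimed |C| lies below the Hamming bound.


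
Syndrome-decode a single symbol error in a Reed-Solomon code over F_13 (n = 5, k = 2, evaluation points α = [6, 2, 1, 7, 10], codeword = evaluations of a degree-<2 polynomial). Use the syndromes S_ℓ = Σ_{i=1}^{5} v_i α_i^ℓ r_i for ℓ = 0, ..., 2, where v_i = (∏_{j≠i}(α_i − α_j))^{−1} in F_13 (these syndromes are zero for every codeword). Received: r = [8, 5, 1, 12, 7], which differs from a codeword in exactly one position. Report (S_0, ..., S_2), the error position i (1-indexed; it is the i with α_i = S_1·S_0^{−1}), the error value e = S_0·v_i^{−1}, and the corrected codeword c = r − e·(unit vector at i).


S = (8, 2, 7), error at position 5, error magnitude e = 9, c = [8, 5, 1, 12, 11].

Step 1: column multipliers v_i = (∏_{j≠i}(α_i − α_j))^{−1} mod 13.
  i = 1 (α = 6): (6−2)(6−1)(6−7)(6−10) = 4·5·(−1)·(−4) = 80 ≡ 2, so v_1 = 2^{−1} = 7 (mod 13).
  i = 2 (α = 2): (2−6)(2−1)(2−7)(2−10) = (−4)·1·(−5)·(−8) = −160 ≡ 9, so v_2 = 9^{−1} = 3 (mod 13).
  i = 3 (α = 1): (1−6)(1−2)(1−7)(1−10) = (−5)·(−1)·(−6)·(−9) = 270 ≡ 10, so v_3 = 10^{−1} = 4 (mod 13).
  i = 4 (α = 7): (7−6)(7−2)(7−1)(7−10) = 1·5·6·(−3) = −90 ≡ 1, so v_4 = 1^{−1} = 1 (mod 13).
  i = 5 (α = 10): (10−6)(10−2)(10−1)(10−7) = 4·8·9·3 = 864 ≡ 6, so v_5 = 6^{−1} = 11 (mod 13).
  v = [7, 3, 4, 1, 11].
Step 2: syndromes of r = [8, 5, 1, 12, 7] (all sums mod 13).
  S_0 = Σ v_i r_i = 7·8 + 3·5 + 4·1 + 1·12 + 11·7 = 164 ≡ 8.
  S_1 = Σ v_i α_i r_i = 7·6·8 + 3·2·5 + 4·1·1 + 1·7·12 + 11·10·7 = 1224 ≡ 2.
  α_i^2 mod 13 = [10, 4, 1, 10, 9].
  S_2 = Σ v_i α_i^2 r_i = 7·10·8 + 3·4·5 + 4·1·1 + 1·10·12 + 11·9·7 = 1437 ≡ 7.
  S = (8, 2, 7) ≠ 0, so r is not a codeword (an error is present).
Step 3: locate the error. For a single error e at position i, S_ℓ = v_i·e·α_i^ℓ, so α_err = S_1/S_0.
  S_0^{−1} = 8^{−1} = 5 (mod 13), so α_err = 2·5 = 10 ≡ 10 = α_5. Error position i = 5.
  Consistency check: S_2/S_1 = 7·7 = 49 ≡ 10 = α_err ✓ (single-error assumption holds).
Step 4: error magnitude e = S_0/v_5 = S_0·∏_{j≠5}(α_5 − α_j) = 8·6 = 48 ≡ 9 (mod 13).
Step 5: correct position 5: c_5 = r_5 − e = 7 − 9 ≡ 11 (mod 13). Hence c = [8, 5, 1, 12, 11].
  Check: interpolating c through the α_i gives m(x) = 10 + 4·x (degree < 2) with m(α_i) = c_i for every i, so c is indeed a codeword.


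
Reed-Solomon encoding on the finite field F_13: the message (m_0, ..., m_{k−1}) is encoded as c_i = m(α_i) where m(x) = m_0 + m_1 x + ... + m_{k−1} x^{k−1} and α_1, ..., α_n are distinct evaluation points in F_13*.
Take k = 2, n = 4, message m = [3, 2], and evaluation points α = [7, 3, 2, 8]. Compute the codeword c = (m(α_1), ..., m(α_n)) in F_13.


c = [4, 9, 7, 6]

Message polynomial: m(x) = 3 + 2·x (mod 13).
For each evaluation point α_i, compute m(α_i) mod 13:
  α_1 = 7: Horner steps 2 → 4, so m(7) = 4.
  α_2 = 3: Horner steps 2 → 9, so m(3) = 9.
  α_3 = 2: Horner steps 2 → 7, so m(2) = 7.
  α_4 = 8: Horner steps 2 → 6, so m(8) = 6.
Codeword c = [4, 9, 7, 6] ∈ F_13^4.


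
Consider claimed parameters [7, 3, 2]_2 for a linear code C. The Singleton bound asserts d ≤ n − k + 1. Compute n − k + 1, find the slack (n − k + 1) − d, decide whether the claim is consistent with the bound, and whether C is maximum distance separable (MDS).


Singleton RHS = n − k + 1 = 5, slack = 3, bound satisfied, not MDS.

Singleton bound: d ≤ n − k + 1.
Here n = 7, k = 3, so n − k + 1 = 5.
Given d = 2, check d ≤ 5: YES.
Slack = (n − k + 1) − d = 3.
The code is NOT MDS (slack = 3 > 0).
Description: the claimed parameters are [7, 3, 2]_2; such a code would be non-MDS.


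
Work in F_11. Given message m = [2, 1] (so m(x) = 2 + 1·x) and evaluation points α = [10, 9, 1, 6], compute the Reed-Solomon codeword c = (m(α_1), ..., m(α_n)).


c = [1, 0, 3, 8]

Message polynomial: m(x) = 2 + 1·x (mod 11).
For each evaluation point α_i, compute m(α_i) mod 11:
  α_1 = 10: Horner steps 1 → 1, so m(10) = 1.
  α_2 = 9: Horner steps 1 → 0, so m(9) = 0.
  α_3 = 1: Horner steps 1 → 3, so m(1) = 3.
  α_4 = 6: Horner steps 1 → 8, so m(6) = 8.
Codeword c = [1, 0, 3, 8] ∈ F_11^4.


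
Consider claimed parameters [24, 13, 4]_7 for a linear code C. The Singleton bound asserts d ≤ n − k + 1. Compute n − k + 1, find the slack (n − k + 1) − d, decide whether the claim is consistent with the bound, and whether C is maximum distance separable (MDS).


Singleton RHS = n − k + 1 = 12, slack = 8, bound satisfied, not MDS.

Singleton bound: d ≤ n − k + 1.
Here n = 24, k = 13, so n − k + 1 = 12.
Given d = 4, check d ≤ 12: YES.
Slack = (n − k + 1) − d = 8.
The code is NOT MDS (slack = 8 > 0).
Description: the claimed parameters are [24, 13, 4]_7; such a code would be non-MDS.


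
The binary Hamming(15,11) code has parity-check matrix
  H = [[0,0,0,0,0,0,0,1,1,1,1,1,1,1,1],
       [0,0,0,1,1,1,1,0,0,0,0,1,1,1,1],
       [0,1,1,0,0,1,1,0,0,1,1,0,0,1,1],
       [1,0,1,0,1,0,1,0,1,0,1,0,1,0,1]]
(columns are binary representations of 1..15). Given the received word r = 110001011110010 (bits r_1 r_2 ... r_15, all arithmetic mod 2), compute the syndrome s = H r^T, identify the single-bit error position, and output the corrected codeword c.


s = (1, 0, 1, 1)^T, error position = 11, corrected codeword c = 110001011100010

Compute s = H r^T mod 2 one row at a time:
  s_1 = 1 + 1 + 1 + 1 + 0 + 0 + 1 + 0 = 5 ≡ 1 (mod 2).
  s_2 = 0 + 0 + 1 + 0 + 0 + 0 + 1 + 0 = 2 ≡ 0 (mod 2).
  s_3 = 1 + 0 + 1 + 0 + 1 + 1 + 1 + 0 = 5 ≡ 1 (mod 2).
  s_4 = 1 + 0 + 0 + 0 + 1 + 1 + 0 + 0 = 3 ≡ 1 (mod 2).
s = (1, 0, 1, 1)^T — this equals column 11 of H (binary 1011), so error is at position 11.
Correct: flip bit 11 of r = 110001011110010 to get c = 110001011100010.
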